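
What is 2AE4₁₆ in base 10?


Positional values:
Position 0: 4 × 16^0 = 4 × 1 = 4
Position 1: E × 16^1 = 14 × 16 = 224
Position 2: A × 16^2 = 10 × 256 = 2560
Position 3: 2 × 16^3 = 2 × 4096 = 8192
Sum = 4 + 224 + 2560 + 8192
= 10980


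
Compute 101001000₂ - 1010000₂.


Align and subtract column by column (LSB to MSB, borrowing when needed):
  101001000
- 001010000
  ---------
  col 0: (0 - 0 borrow-in) - 0 → 0 - 0 = 0, borrow out 0
  col 1: (0 - 0 borrow-in) - 0 → 0 - 0 = 0, borrow out 0
  col 2: (0 - 0 borrow-in) - 0 → 0 - 0 = 0, borrow out 0
  col 3: (1 - 0 borrow-in) - 0 → 1 - 0 = 1, borrow out 0
  col 4: (0 - 0 borrow-in) - 1 → borrow from next column: (0+2) - 1 = 1, borrow out 1
  col 5: (0 - 1 borrow-in) - 0 → borrow from next column: (-1+2) - 0 = 1, borrow out 1
  col 6: (1 - 1 borrow-in) - 1 → borrow from next column: (0+2) - 1 = 1, borrow out 1
  col 7: (0 - 1 borrow-in) - 0 → borrow from next column: (-1+2) - 0 = 1, borrow out 1
  col 8: (1 - 1 borrow-in) - 0 → 0 - 0 = 0, borrow out 0
Reading bits MSB→LSB: 011111000
Strip leading zeros: 11111000
= 11111000


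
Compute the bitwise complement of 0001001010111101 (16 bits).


Original: 0001001010111101
Invert all bits:
  bit 0: 0 → 1
  bit 1: 0 → 1
  bit 2: 0 → 1
  bit 3: 1 → 0
  bit 4: 0 → 1
  bit 5: 0 → 1
  bit 6: 1 → 0
  bit 7: 0 → 1
  bit 8: 1 → 0
  bit 9: 0 → 1
  bit 10: 1 → 0
  bit 11: 1 → 0
  bit 12: 1 → 0
  bit 13: 1 → 0
  bit 14: 0 → 1
  bit 15: 1 → 0
= 1110110101000010


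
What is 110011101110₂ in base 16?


Group into 4-bit nibbles: 110011101110
  1100 = C
  1110 = E
  1110 = E
= 0xCEE


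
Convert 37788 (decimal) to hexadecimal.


Divide by 16 repeatedly:
37788 ÷ 16 = 2361 remainder 12 (C)
2361 ÷ 16 = 147 remainder 9 (9)
147 ÷ 16 = 9 remainder 3 (3)
9 ÷ 16 = 0 remainder 9 (9)
Reading remainders bottom-up:
= 0x939C


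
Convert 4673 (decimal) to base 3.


Divide by 3 repeatedly:
4673 ÷ 3 = 1557 remainder 2
1557 ÷ 3 = 519 remainder 0
519 ÷ 3 = 173 remainder 0
173 ÷ 3 = 57 remainder 2
57 ÷ 3 = 19 remainder 0
19 ÷ 3 = 6 remainder 1
6 ÷ 3 = 2 remainder 0
2 ÷ 3 = 0 remainder 2
Reading remainders bottom-up:
= 20102002


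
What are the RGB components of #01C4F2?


Hex: #01C4F2
R = 01₁₆ = 1
G = C4₁₆ = 196
B = F2₁₆ = 242
= RGB(1, 196, 242)


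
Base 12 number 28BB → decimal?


Positional values (base 12):
  B × 12^0 = 11 × 1 = 11
  B × 12^1 = 11 × 12 = 132
  8 × 12^2 = 8 × 144 = 1152
  2 × 12^3 = 2 × 1728 = 3456
Sum = 11 + 132 + 1152 + 3456
= 4751


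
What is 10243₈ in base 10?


Positional values:
Position 0: 3 × 8^0 = 3
Position 1: 4 × 8^1 = 32
Position 2: 2 × 8^2 = 128
Position 3: 0 × 8^3 = 0
Position 4: 1 × 8^4 = 4096
Sum = 3 + 32 + 128 + 0 + 4096
= 4259


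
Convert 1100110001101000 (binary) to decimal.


Positional values:
Bit 3: 1 × 2^3 = 8
Bit 5: 1 × 2^5 = 32
Bit 6: 1 × 2^6 = 64
Bit 10: 1 × 2^10 = 1024
Bit 11: 1 × 2^11 = 2048
Bit 14: 1 × 2^14 = 16384
Bit 15: 1 × 2^15 = 32768
Sum = 8 + 32 + 64 + 1024 + 2048 + 16384 + 32768
= 52328


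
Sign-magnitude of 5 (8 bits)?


Sign bit: 0 (positive)
Magnitude: 5 = 0000101
= 00000101


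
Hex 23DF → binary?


Each hex digit → 4 binary bits:
  2 = 0010
  3 = 0011
  D = 1101
  F = 1111
Concatenate: 0010 0011 1101 1111
= 0010001111011111


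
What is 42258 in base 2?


Divide by 2 repeatedly:
42258 ÷ 2 = 21129 remainder 0
21129 ÷ 2 = 10564 remainder 1
10564 ÷ 2 = 5282 remainder 0
5282 ÷ 2 = 2641 remainder 0
2641 ÷ 2 = 1320 remainder 1
1320 ÷ 2 = 660 remainder 0
660 ÷ 2 = 330 remainder 0
330 ÷ 2 = 165 remainder 0
165 ÷ 2 = 82 remainder 1
82 ÷ 2 = 41 remainder 0
41 ÷ 2 = 20 remainder 1
20 ÷ 2 = 10 remainder 0
10 ÷ 2 = 5 remainder 0
5 ÷ 2 = 2 remainder 1
2 ÷ 2 = 1 remainder 0
1 ÷ 2 = 0 remainder 1
Reading remainders bottom-up:
= 1010010100010010


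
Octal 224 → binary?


Each octal digit → 3 binary bits:
  2 = 010
  2 = 010
  4 = 100
Concatenate: 010 010 100
= 010010100


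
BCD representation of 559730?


Each digit → 4-bit binary:
  5 → 0101
  5 → 0101
  9 → 1001
  7 → 0111
  3 → 0011
  0 → 0000
= 0101 0101 1001 0111 0011 0000


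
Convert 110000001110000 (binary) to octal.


Group into 3-bit groups: 110000001110000
  110 = 6
  000 = 0
  001 = 1
  110 = 6
  000 = 0
= 0o60160


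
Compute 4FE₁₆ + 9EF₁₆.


Align and add column by column (LSB to MSB, each column mod 16 with carry):
  04FE
+ 09EF
  ----
  col 0: E(14) + F(15) + 0 (carry in) = 29 → D(13), carry out 1
  col 1: F(15) + E(14) + 1 (carry in) = 30 → E(14), carry out 1
  col 2: 4(4) + 9(9) + 1 (carry in) = 14 → E(14), carry out 0
  col 3: 0(0) + 0(0) + 0 (carry in) = 0 → 0(0), carry out 0
Reading digits MSB→LSB: 0EED
Strip leading zeros: EED
= 0xEED


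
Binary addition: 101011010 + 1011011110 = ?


Align and add column by column (LSB to MSB, carry propagating):
  00101011010
+ 01011011110
  -----------
  col 0: 0 + 0 + 0 (carry in) = 0 → bit 0, carry out 0
  col 1: 1 + 1 + 0 (carry in) = 2 → bit 0, carry out 1
  col 2: 0 + 1 + 1 (carry in) = 2 → bit 0, carry out 1
  col 3: 1 + 1 + 1 (carry in) = 3 → bit 1, carry out 1
  col 4: 1 + 1 + 1 (carry in) = 3 → bit 1, carry out 1
  col 5: 0 + 0 + 1 (carry in) = 1 → bit 1, carry out 0
  col 6: 1 + 1 + 0 (carry in) = 2 → bit 0, carry out 1
  col 7: 0 + 1 + 1 (carry in) = 2 → bit 0, carry out 1
  col 8: 1 + 0 + 1 (carry in) = 2 → bit 0, carry out 1
  col 9: 0 + 1 + 1 (carry in) = 2 → bit 0, carry out 1
  col 10: 0 + 0 + 1 (carry in) = 1 → bit 1, carry out 0
Reading bits MSB→LSB: 10000111000
Strip leading zeros: 10000111000
= 10000111000


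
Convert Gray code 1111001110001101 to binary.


Gray code: 1111001110001101
MSB stays the same: 1
Each subsequent bit = prev_binary XOR current_gray:
  B[1] = 1 XOR 1 = 0
  B[2] = 0 XOR 1 = 1
  B[3] = 1 XOR 1 = 0
  B[4] = 0 XOR 0 = 0
  B[5] = 0 XOR 0 = 0
  B[6] = 0 XOR 1 = 1
  B[7] = 1 XOR 1 = 0
  B[8] = 0 XOR 1 = 1
  B[9] = 1 XOR 0 = 1
  B[10] = 1 XOR 0 = 1
  B[11] = 1 XOR 0 = 1
  B[12] = 1 XOR 1 = 0
  B[13] = 0 XOR 1 = 1
  B[14] = 1 XOR 0 = 1
  B[15] = 1 XOR 1 = 0
= 1010001011110110 (41718 decimal)


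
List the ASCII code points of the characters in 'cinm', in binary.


String: 'cinm'  (4 characters)
Per-character ASCII lookup:
  'c': lowercase starts at 97: 'c' = 97 + 2 = 99 → 1100011
  'i': lowercase starts at 97: 'i' = 97 + 8 = 105 → 1101001
  'n': lowercase starts at 97: 'n' = 97 + 13 = 110 → 1101110
  'm': lowercase starts at 97: 'm' = 97 + 12 = 109 → 1101101
= 1100011 1101001 1101110 1101101


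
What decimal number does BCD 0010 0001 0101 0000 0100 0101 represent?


Each 4-bit group → digit:
  0010 → 2
  0001 → 1
  0101 → 5
  0000 → 0
  0100 → 4
  0101 → 5
= 215045


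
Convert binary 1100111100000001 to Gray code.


Binary: 1100111100000001
Gray code: G = B XOR (B >> 1)
B >> 1 = 0110011110000000
1100111100000001 XOR 0110011110000000:
  1 XOR 0 = 1
  1 XOR 1 = 0
  0 XOR 1 = 1
  0 XOR 0 = 0
  1 XOR 0 = 1
  1 XOR 1 = 0
  1 XOR 1 = 0
  1 XOR 1 = 0
  0 XOR 1 = 1
  0 XOR 0 = 0
  0 XOR 0 = 0
  0 XOR 0 = 0
  0 XOR 0 = 0
  0 XOR 0 = 0
  0 XOR 0 = 0
  1 XOR 0 = 1
= 1010100010000001


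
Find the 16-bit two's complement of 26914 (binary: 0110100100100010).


Original: 0110100100100010
Step 1 - Invert all bits: 1001011011011101
Step 2 - Add 1: 1001011011011101 + 1
= 1001011011011110 (represents -26914)


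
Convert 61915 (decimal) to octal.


Divide by 8 repeatedly:
61915 ÷ 8 = 7739 remainder 3
7739 ÷ 8 = 967 remainder 3
967 ÷ 8 = 120 remainder 7
120 ÷ 8 = 15 remainder 0
15 ÷ 8 = 1 remainder 7
1 ÷ 8 = 0 remainder 1
Reading remainders bottom-up:
= 0o170733


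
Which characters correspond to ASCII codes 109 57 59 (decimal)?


Codes (decimal): 109 57 59
Per-code ASCII lookup:
  109  (range 97-122: lowercase, 109 - 97 = 12) → 'm'
  57  (range 48-57: digits, 57 - 48 = 9) → '9'
  59  (special character) → ';'
= 'm9;'


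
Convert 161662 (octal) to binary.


Each octal digit → 3 binary bits:
  1 = 001
  6 = 110
  1 = 001
  6 = 110
  6 = 110
  2 = 010
Concatenate: 001 110 001 110 110 010
= 001110001110110010


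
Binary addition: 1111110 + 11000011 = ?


Align and add column by column (LSB to MSB, carry propagating):
  001111110
+ 011000011
  ---------
  col 0: 0 + 1 + 0 (carry in) = 1 → bit 1, carry out 0
  col 1: 1 + 1 + 0 (carry in) = 2 → bit 0, carry out 1
  col 2: 1 + 0 + 1 (carry in) = 2 → bit 0, carry out 1
  col 3: 1 + 0 + 1 (carry in) = 2 → bit 0, carry out 1
  col 4: 1 + 0 + 1 (carry in) = 2 → bit 0, carry out 1
  col 5: 1 + 0 + 1 (carry in) = 2 → bit 0, carry out 1
  col 6: 1 + 1 + 1 (carry in) = 3 → bit 1, carry out 1
  col 7: 0 + 1 + 1 (carry in) = 2 → bit 0, carry out 1
  col 8: 0 + 0 + 1 (carry in) = 1 → bit 1, carry out 0
Reading bits MSB→LSB: 101000001
Strip leading zeros: 101000001
= 101000001


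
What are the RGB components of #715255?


Hex: #715255
R = 71₁₆ = 113
G = 52₁₆ = 82
B = 55₁₆ = 85
= RGB(113, 82, 85)


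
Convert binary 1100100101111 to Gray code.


Binary: 1100100101111
Gray code: G = B XOR (B >> 1)
B >> 1 = 0110010010111
1100100101111 XOR 0110010010111:
  1 XOR 0 = 1
  1 XOR 1 = 0
  0 XOR 1 = 1
  0 XOR 0 = 0
  1 XOR 0 = 1
  0 XOR 1 = 1
  0 XOR 0 = 0
  1 XOR 0 = 1
  0 XOR 1 = 1
  1 XOR 0 = 1
  1 XOR 1 = 0
  1 XOR 1 = 0
  1 XOR 1 = 0
= 1010110111000


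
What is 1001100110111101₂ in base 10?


Positional values:
Bit 0: 1 × 2^0 = 1
Bit 2: 1 × 2^2 = 4
Bit 3: 1 × 2^3 = 8
Bit 4: 1 × 2^4 = 16
Bit 5: 1 × 2^5 = 32
Bit 7: 1 × 2^7 = 128
Bit 8: 1 × 2^8 = 256
Bit 11: 1 × 2^11 = 2048
Bit 12: 1 × 2^12 = 4096
Bit 15: 1 × 2^15 = 32768
Sum = 1 + 4 + 8 + 16 + 32 + 128 + 256 + 2048 + 4096 + 32768
= 39357


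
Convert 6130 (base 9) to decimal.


Positional values (base 9):
  0 × 9^0 = 0 × 1 = 0
  3 × 9^1 = 3 × 9 = 27
  1 × 9^2 = 1 × 81 = 81
  6 × 9^3 = 6 × 729 = 4374
Sum = 0 + 27 + 81 + 4374
= 4482


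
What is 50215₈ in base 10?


Positional values:
Position 0: 5 × 8^0 = 5
Position 1: 1 × 8^1 = 8
Position 2: 2 × 8^2 = 128
Position 3: 0 × 8^3 = 0
Position 4: 5 × 8^4 = 20480
Sum = 5 + 8 + 128 + 0 + 20480
= 20621


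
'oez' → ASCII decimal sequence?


String: 'oez'  (3 characters)
Per-character ASCII lookup:
  'o': lowercase starts at 97: 'o' = 97 + 14 = 111
  'e': lowercase starts at 97: 'e' = 97 + 4 = 101
  'z': lowercase starts at 97: 'z' = 97 + 25 = 122
= 111 101 122


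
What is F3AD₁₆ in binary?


Each hex digit → 4 binary bits:
  F = 1111
  3 = 0011
  A = 1010
  D = 1101
Concatenate: 1111 0011 1010 1101
= 1111001110101101


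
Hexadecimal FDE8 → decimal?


Positional values:
Position 0: 8 × 16^0 = 8 × 1 = 8
Position 1: E × 16^1 = 14 × 16 = 224
Position 2: D × 16^2 = 13 × 256 = 3328
Position 3: F × 16^3 = 15 × 4096 = 61440
Sum = 8 + 224 + 3328 + 61440
= 65000


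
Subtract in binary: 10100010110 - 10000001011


Align and subtract column by column (LSB to MSB, borrowing when needed):
  10100010110
- 10000001011
  -----------
  col 0: (0 - 0 borrow-in) - 1 → borrow from next column: (0+2) - 1 = 1, borrow out 1
  col 1: (1 - 1 borrow-in) - 1 → borrow from next column: (0+2) - 1 = 1, borrow out 1
  col 2: (1 - 1 borrow-in) - 0 → 0 - 0 = 0, borrow out 0
  col 3: (0 - 0 borrow-in) - 1 → borrow from next column: (0+2) - 1 = 1, borrow out 1
  col 4: (1 - 1 borrow-in) - 0 → 0 - 0 = 0, borrow out 0
  col 5: (0 - 0 borrow-in) - 0 → 0 - 0 = 0, borrow out 0
  col 6: (0 - 0 borrow-in) - 0 → 0 - 0 = 0, borrow out 0
  col 7: (0 - 0 borrow-in) - 0 → 0 - 0 = 0, borrow out 0
  col 8: (1 - 0 borrow-in) - 0 → 1 - 0 = 1, borrow out 0
  col 9: (0 - 0 borrow-in) - 0 → 0 - 0 = 0, borrow out 0
  col 10: (1 - 0 borrow-in) - 1 → 1 - 1 = 0, borrow out 0
Reading bits MSB→LSB: 00100001011
Strip leading zeros: 100001011
= 100001011


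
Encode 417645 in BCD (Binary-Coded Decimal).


Each digit → 4-bit binary:
  4 → 0100
  1 → 0001
  7 → 0111
  6 → 0110
  4 → 0100
  5 → 0101
= 0100 0001 0111 0110 0100 0101


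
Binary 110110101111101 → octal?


Group into 3-bit groups: 110110101111101
  110 = 6
  110 = 6
  101 = 5
  111 = 7
  101 = 5
= 0o66575


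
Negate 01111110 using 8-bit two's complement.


Original: 01111110
Step 1 - Invert all bits: 10000001
Step 2 - Add 1: 10000001 + 1
= 10000010 (represents -126)


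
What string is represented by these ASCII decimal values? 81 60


Codes (decimal): 81 60
Per-code ASCII lookup:
  81  (range 65-90: uppercase, 81 - 65 = 16) → 'Q'
  60  (special character) → '<'
= 'Q<'


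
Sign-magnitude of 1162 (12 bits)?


Sign bit: 0 (positive)
Magnitude: 1162 = 10010001010
= 010010001010


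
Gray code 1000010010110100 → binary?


Gray code: 1000010010110100
MSB stays the same: 1
Each subsequent bit = prev_binary XOR current_gray:
  B[1] = 1 XOR 0 = 1
  B[2] = 1 XOR 0 = 1
  B[3] = 1 XOR 0 = 1
  B[4] = 1 XOR 0 = 1
  B[5] = 1 XOR 1 = 0
  B[6] = 0 XOR 0 = 0
  B[7] = 0 XOR 0 = 0
  B[8] = 0 XOR 1 = 1
  B[9] = 1 XOR 0 = 1
  B[10] = 1 XOR 1 = 0
  B[11] = 0 XOR 1 = 1
  B[12] = 1 XOR 0 = 1
  B[13] = 1 XOR 1 = 0
  B[14] = 0 XOR 0 = 0
  B[15] = 0 XOR 0 = 0
= 1111100011011000 (63704 decimal)


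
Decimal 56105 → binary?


Divide by 2 repeatedly:
56105 ÷ 2 = 28052 remainder 1
28052 ÷ 2 = 14026 remainder 0
14026 ÷ 2 = 7013 remainder 0
7013 ÷ 2 = 3506 remainder 1
3506 ÷ 2 = 1753 remainder 0
1753 ÷ 2 = 876 remainder 1
876 ÷ 2 = 438 remainder 0
438 ÷ 2 = 219 remainder 0
219 ÷ 2 = 109 remainder 1
109 ÷ 2 = 54 remainder 1
54 ÷ 2 = 27 remainder 0
27 ÷ 2 = 13 remainder 1
13 ÷ 2 = 6 remainder 1
6 ÷ 2 = 3 remainder 0
3 ÷ 2 = 1 remainder 1
1 ÷ 2 = 0 remainder 1
Reading remainders bottom-up:
= 1101101100101001


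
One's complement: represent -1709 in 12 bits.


Original: 011010101101
Invert all bits:
  bit 0: 0 → 1
  bit 1: 1 → 0
  bit 2: 1 → 0
  bit 3: 0 → 1
  bit 4: 1 → 0
  bit 5: 0 → 1
  bit 6: 1 → 0
  bit 7: 0 → 1
  bit 8: 1 → 0
  bit 9: 1 → 0
  bit 10: 0 → 1
  bit 11: 1 → 0
= 100101010010


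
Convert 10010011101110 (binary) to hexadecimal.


Group into 4-bit nibbles: 0010010011101110
  0010 = 2
  0100 = 4
  1110 = E
  1110 = E
= 0x24EE


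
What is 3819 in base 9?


Divide by 9 repeatedly:
3819 ÷ 9 = 424 remainder 3
424 ÷ 9 = 47 remainder 1
47 ÷ 9 = 5 remainder 2
5 ÷ 9 = 0 remainder 5
Reading remainders bottom-up:
= 5213


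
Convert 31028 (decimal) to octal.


Divide by 8 repeatedly:
31028 ÷ 8 = 3878 remainder 4
3878 ÷ 8 = 484 remainder 6
484 ÷ 8 = 60 remainder 4
60 ÷ 8 = 7 remainder 4
7 ÷ 8 = 0 remainder 7
Reading remainders bottom-up:
= 0o74464


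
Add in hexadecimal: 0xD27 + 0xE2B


Align and add column by column (LSB to MSB, each column mod 16 with carry):
  0D27
+ 0E2B
  ----
  col 0: 7(7) + B(11) + 0 (carry in) = 18 → 2(2), carry out 1
  col 1: 2(2) + 2(2) + 1 (carry in) = 5 → 5(5), carry out 0
  col 2: D(13) + E(14) + 0 (carry in) = 27 → B(11), carry out 1
  col 3: 0(0) + 0(0) + 1 (carry in) = 1 → 1(1), carry out 0
Reading digits MSB→LSB: 1B52
Strip leading zeros: 1B52
= 0x1B52


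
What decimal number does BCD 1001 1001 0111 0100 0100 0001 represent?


Each 4-bit group → digit:
  1001 → 9
  1001 → 9
  0111 → 7
  0100 → 4
  0100 → 4
  0001 → 1
= 997441


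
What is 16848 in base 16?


Divide by 16 repeatedly:
16848 ÷ 16 = 1053 remainder 0 (0)
1053 ÷ 16 = 65 remainder 13 (D)
65 ÷ 16 = 4 remainder 1 (1)
4 ÷ 16 = 0 remainder 4 (4)
Reading remainders bottom-up:
= 0x41D0


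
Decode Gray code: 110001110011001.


Gray code: 110001110011001
MSB stays the same: 1
Each subsequent bit = prev_binary XOR current_gray:
  B[1] = 1 XOR 1 = 0
  B[2] = 0 XOR 0 = 0
  B[3] = 0 XOR 0 = 0
  B[4] = 0 XOR 0 = 0
  B[5] = 0 XOR 1 = 1
  B[6] = 1 XOR 1 = 0
  B[7] = 0 XOR 1 = 1
  B[8] = 1 XOR 0 = 1
  B[9] = 1 XOR 0 = 1
  B[10] = 1 XOR 1 = 0
  B[11] = 0 XOR 1 = 1
  B[12] = 1 XOR 0 = 1
  B[13] = 1 XOR 0 = 1
  B[14] = 1 XOR 1 = 0
= 100001011101110 (17134 decimal)


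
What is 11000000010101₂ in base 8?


Group into 3-bit groups: 011000000010101
  011 = 3
  000 = 0
  000 = 0
  010 = 2
  101 = 5
= 0o30025


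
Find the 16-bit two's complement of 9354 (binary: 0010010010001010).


Original: 0010010010001010
Step 1 - Invert all bits: 1101101101110101
Step 2 - Add 1: 1101101101110101 + 1
= 1101101101110110 (represents -9354)


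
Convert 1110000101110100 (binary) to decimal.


Positional values:
Bit 2: 1 × 2^2 = 4
Bit 4: 1 × 2^4 = 16
Bit 5: 1 × 2^5 = 32
Bit 6: 1 × 2^6 = 64
Bit 8: 1 × 2^8 = 256
Bit 13: 1 × 2^13 = 8192
Bit 14: 1 × 2^14 = 16384
Bit 15: 1 × 2^15 = 32768
Sum = 4 + 16 + 32 + 64 + 256 + 8192 + 16384 + 32768
= 57716


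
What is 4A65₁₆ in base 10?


Positional values:
Position 0: 5 × 16^0 = 5 × 1 = 5
Position 1: 6 × 16^1 = 6 × 16 = 96
Position 2: A × 16^2 = 10 × 256 = 2560
Position 3: 4 × 16^3 = 4 × 4096 = 16384
Sum = 5 + 96 + 2560 + 16384
= 19045


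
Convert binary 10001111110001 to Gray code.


Binary: 10001111110001
Gray code: G = B XOR (B >> 1)
B >> 1 = 01000111111000
10001111110001 XOR 01000111111000:
  1 XOR 0 = 1
  0 XOR 1 = 1
  0 XOR 0 = 0
  0 XOR 0 = 0
  1 XOR 0 = 1
  1 XOR 1 = 0
  1 XOR 1 = 0
  1 XOR 1 = 0
  1 XOR 1 = 0
  1 XOR 1 = 0
  0 XOR 1 = 1
  0 XOR 0 = 0
  0 XOR 0 = 0
  1 XOR 0 = 1
= 11001000001001


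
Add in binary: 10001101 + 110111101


Align and add column by column (LSB to MSB, carry propagating):
  0010001101
+ 0110111101
  ----------
  col 0: 1 + 1 + 0 (carry in) = 2 → bit 0, carry out 1
  col 1: 0 + 0 + 1 (carry in) = 1 → bit 1, carry out 0
  col 2: 1 + 1 + 0 (carry in) = 2 → bit 0, carry out 1
  col 3: 1 + 1 + 1 (carry in) = 3 → bit 1, carry out 1
  col 4: 0 + 1 + 1 (carry in) = 2 → bit 0, carry out 1
  col 5: 0 + 1 + 1 (carry in) = 2 → bit 0, carry out 1
  col 6: 0 + 0 + 1 (carry in) = 1 → bit 1, carry out 0
  col 7: 1 + 1 + 0 (carry in) = 2 → bit 0, carry out 1
  col 8: 0 + 1 + 1 (carry in) = 2 → bit 0, carry out 1
  col 9: 0 + 0 + 1 (carry in) = 1 → bit 1, carry out 0
Reading bits MSB→LSB: 1001001010
Strip leading zeros: 1001001010
= 1001001010


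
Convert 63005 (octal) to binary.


Each octal digit → 3 binary bits:
  6 = 110
  3 = 011
  0 = 000
  0 = 000
  5 = 101
Concatenate: 110 011 000 000 101
= 110011000000101


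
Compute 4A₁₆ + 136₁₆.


Align and add column by column (LSB to MSB, each column mod 16 with carry):
  004A
+ 0136
  ----
  col 0: A(10) + 6(6) + 0 (carry in) = 16 → 0(0), carry out 1
  col 1: 4(4) + 3(3) + 1 (carry in) = 8 → 8(8), carry out 0
  col 2: 0(0) + 1(1) + 0 (carry in) = 1 → 1(1), carry out 0
  col 3: 0(0) + 0(0) + 0 (carry in) = 0 → 0(0), carry out 0
Reading digits MSB→LSB: 0180
Strip leading zeros: 180
= 0x180


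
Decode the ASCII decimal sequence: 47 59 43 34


Codes (decimal): 47 59 43 34
Per-code ASCII lookup:
  47  (special character) → '/'
  59  (special character) → ';'
  43  (special character) → '+'
  34  (special character) → '"'
= '/;+"'


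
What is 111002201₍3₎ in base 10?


Positional values (base 3):
  1 × 3^0 = 1 × 1 = 1
  0 × 3^1 = 0 × 3 = 0
  2 × 3^2 = 2 × 9 = 18
  2 × 3^3 = 2 × 27 = 54
  0 × 3^4 = 0 × 81 = 0
  0 × 3^5 = 0 × 243 = 0
  1 × 3^6 = 1 × 729 = 729
  1 × 3^7 = 1 × 2187 = 2187
  1 × 3^8 = 1 × 6561 = 6561
Sum = 1 + 0 + 18 + 54 + 0 + 0 + 729 + 2187 + 6561
= 9550


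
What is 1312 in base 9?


Divide by 9 repeatedly:
1312 ÷ 9 = 145 remainder 7
145 ÷ 9 = 16 remainder 1
16 ÷ 9 = 1 remainder 7
1 ÷ 9 = 0 remainder 1
Reading remainders bottom-up:
= 1717


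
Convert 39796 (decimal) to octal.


Divide by 8 repeatedly:
39796 ÷ 8 = 4974 remainder 4
4974 ÷ 8 = 621 remainder 6
621 ÷ 8 = 77 remainder 5
77 ÷ 8 = 9 remainder 5
9 ÷ 8 = 1 remainder 1
1 ÷ 8 = 0 remainder 1
Reading remainders bottom-up:
= 0o115564


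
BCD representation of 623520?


Each digit → 4-bit binary:
  6 → 0110
  2 → 0010
  3 → 0011
  5 → 0101
  2 → 0010
  0 → 0000
= 0110 0010 0011 0101 0010 0000


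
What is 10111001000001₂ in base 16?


Group into 4-bit nibbles: 0010111001000001
  0010 = 2
  1110 = E
  0100 = 4
  0001 = 1
= 0x2E41


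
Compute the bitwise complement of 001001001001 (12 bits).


Original: 001001001001
Invert all bits:
  bit 0: 0 → 1
  bit 1: 0 → 1
  bit 2: 1 → 0
  bit 3: 0 → 1
  bit 4: 0 → 1
  bit 5: 1 → 0
  bit 6: 0 → 1
  bit 7: 0 → 1
  bit 8: 1 → 0
  bit 9: 0 → 1
  bit 10: 0 → 1
  bit 11: 1 → 0
= 110110110110


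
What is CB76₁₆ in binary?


Each hex digit → 4 binary bits:
  C = 1100
  B = 1011
  7 = 0111
  6 = 0110
Concatenate: 1100 1011 0111 0110
= 1100101101110110


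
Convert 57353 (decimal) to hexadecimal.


Divide by 16 repeatedly:
57353 ÷ 16 = 3584 remainder 9 (9)
3584 ÷ 16 = 224 remainder 0 (0)
224 ÷ 16 = 14 remainder 0 (0)
14 ÷ 16 = 0 remainder 14 (E)
Reading remainders bottom-up:
= 0xE009


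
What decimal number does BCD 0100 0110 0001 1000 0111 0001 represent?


Each 4-bit group → digit:
  0100 → 4
  0110 → 6
  0001 → 1
  1000 → 8
  0111 → 7
  0001 → 1
= 461871


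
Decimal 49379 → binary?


Divide by 2 repeatedly:
49379 ÷ 2 = 24689 remainder 1
24689 ÷ 2 = 12344 remainder 1
12344 ÷ 2 = 6172 remainder 0
6172 ÷ 2 = 3086 remainder 0
3086 ÷ 2 = 1543 remainder 0
1543 ÷ 2 = 771 remainder 1
771 ÷ 2 = 385 remainder 1
385 ÷ 2 = 192 remainder 1
192 ÷ 2 = 96 remainder 0
96 ÷ 2 = 48 remainder 0
48 ÷ 2 = 24 remainder 0
24 ÷ 2 = 12 remainder 0
12 ÷ 2 = 6 remainder 0
6 ÷ 2 = 3 remainder 0
3 ÷ 2 = 1 remainder 1
1 ÷ 2 = 0 remainder 1
Reading remainders bottom-up:
= 1100000011100011


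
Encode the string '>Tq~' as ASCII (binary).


String: '>Tq~'  (4 characters)
Per-character ASCII lookup:
  '>': special character: '>' = 62 → 111110
  'T': uppercase starts at 65: 'T' = 65 + 19 = 84 → 1010100
  'q': lowercase starts at 97: 'q' = 97 + 16 = 113 → 1110001
  '~': special character: '~' = 126 → 1111110
= 111110 1010100 1110001 1111110


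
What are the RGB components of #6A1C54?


Hex: #6A1C54
R = 6A₁₆ = 106
G = 1C₁₆ = 28
B = 54₁₆ = 84
= RGB(106, 28, 84)


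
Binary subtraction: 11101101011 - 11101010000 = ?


Align and subtract column by column (LSB to MSB, borrowing when needed):
  11101101011
- 11101010000
  -----------
  col 0: (1 - 0 borrow-in) - 0 → 1 - 0 = 1, borrow out 0
  col 1: (1 - 0 borrow-in) - 0 → 1 - 0 = 1, borrow out 0
  col 2: (0 - 0 borrow-in) - 0 → 0 - 0 = 0, borrow out 0
  col 3: (1 - 0 borrow-in) - 0 → 1 - 0 = 1, borrow out 0
  col 4: (0 - 0 borrow-in) - 1 → borrow from next column: (0+2) - 1 = 1, borrow out 1
  col 5: (1 - 1 borrow-in) - 0 → 0 - 0 = 0, borrow out 0
  col 6: (1 - 0 borrow-in) - 1 → 1 - 1 = 0, borrow out 0
  col 7: (0 - 0 borrow-in) - 0 → 0 - 0 = 0, borrow out 0
  col 8: (1 - 0 borrow-in) - 1 → 1 - 1 = 0, borrow out 0
  col 9: (1 - 0 borrow-in) - 1 → 1 - 1 = 0, borrow out 0
  col 10: (1 - 0 borrow-in) - 1 → 1 - 1 = 0, borrow out 0
Reading bits MSB→LSB: 00000011011
Strip leading zeros: 11011
= 11011


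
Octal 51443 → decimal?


Positional values:
Position 0: 3 × 8^0 = 3
Position 1: 4 × 8^1 = 32
Position 2: 4 × 8^2 = 256
Position 3: 1 × 8^3 = 512
Position 4: 5 × 8^4 = 20480
Sum = 3 + 32 + 256 + 512 + 20480
= 21283


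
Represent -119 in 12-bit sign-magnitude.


Sign bit: 1 (negative)
Magnitude: 119 = 00001110111
= 100001110111


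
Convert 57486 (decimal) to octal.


Divide by 8 repeatedly:
57486 ÷ 8 = 7185 remainder 6
7185 ÷ 8 = 898 remainder 1
898 ÷ 8 = 112 remainder 2
112 ÷ 8 = 14 remainder 0
14 ÷ 8 = 1 remainder 6
1 ÷ 8 = 0 remainder 1
Reading remainders bottom-up:
= 0o160216


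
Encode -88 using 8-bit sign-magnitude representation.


Sign bit: 1 (negative)
Magnitude: 88 = 1011000
= 11011000


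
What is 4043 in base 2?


Divide by 2 repeatedly:
4043 ÷ 2 = 2021 remainder 1
2021 ÷ 2 = 1010 remainder 1
1010 ÷ 2 = 505 remainder 0
505 ÷ 2 = 252 remainder 1
252 ÷ 2 = 126 remainder 0
126 ÷ 2 = 63 remainder 0
63 ÷ 2 = 31 remainder 1
31 ÷ 2 = 15 remainder 1
15 ÷ 2 = 7 remainder 1
7 ÷ 2 = 3 remainder 1
3 ÷ 2 = 1 remainder 1
1 ÷ 2 = 0 remainder 1
Reading remainders bottom-up:
= 111111001011


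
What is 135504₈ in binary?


Each octal digit → 3 binary bits:
  1 = 001
  3 = 011
  5 = 101
  5 = 101
  0 = 000
  4 = 100
Concatenate: 001 011 101 101 000 100
= 001011101101000100


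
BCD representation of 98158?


Each digit → 4-bit binary:
  9 → 1001
  8 → 1000
  1 → 0001
  5 → 0101
  8 → 1000
= 1001 1000 0001 0101 1000


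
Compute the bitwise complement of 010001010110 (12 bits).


Original: 010001010110
Invert all bits:
  bit 0: 0 → 1
  bit 1: 1 → 0
  bit 2: 0 → 1
  bit 3: 0 → 1
  bit 4: 0 → 1
  bit 5: 1 → 0
  bit 6: 0 → 1
  bit 7: 1 → 0
  bit 8: 0 → 1
  bit 9: 1 → 0
  bit 10: 1 → 0
  bit 11: 0 → 1
= 101110101001


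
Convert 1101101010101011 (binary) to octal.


Group into 3-bit groups: 001101101010101011
  001 = 1
  101 = 5
  101 = 5
  010 = 2
  101 = 5
  011 = 3
= 0o155253


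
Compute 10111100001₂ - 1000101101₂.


Align and subtract column by column (LSB to MSB, borrowing when needed):
  10111100001
- 01000101101
  -----------
  col 0: (1 - 0 borrow-in) - 1 → 1 - 1 = 0, borrow out 0
  col 1: (0 - 0 borrow-in) - 0 → 0 - 0 = 0, borrow out 0
  col 2: (0 - 0 borrow-in) - 1 → borrow from next column: (0+2) - 1 = 1, borrow out 1
  col 3: (0 - 1 borrow-in) - 1 → borrow from next column: (-1+2) - 1 = 0, borrow out 1
  col 4: (0 - 1 borrow-in) - 0 → borrow from next column: (-1+2) - 0 = 1, borrow out 1
  col 5: (1 - 1 borrow-in) - 1 → borrow from next column: (0+2) - 1 = 1, borrow out 1
  col 6: (1 - 1 borrow-in) - 0 → 0 - 0 = 0, borrow out 0
  col 7: (1 - 0 borrow-in) - 0 → 1 - 0 = 1, borrow out 0
  col 8: (1 - 0 borrow-in) - 0 → 1 - 0 = 1, borrow out 0
  col 9: (0 - 0 borrow-in) - 1 → borrow from next column: (0+2) - 1 = 1, borrow out 1
  col 10: (1 - 1 borrow-in) - 0 → 0 - 0 = 0, borrow out 0
Reading bits MSB→LSB: 01110110100
Strip leading zeros: 1110110100
= 1110110100


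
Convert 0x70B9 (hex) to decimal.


Positional values:
Position 0: 9 × 16^0 = 9 × 1 = 9
Position 1: B × 16^1 = 11 × 16 = 176
Position 2: 0 × 16^2 = 0 × 256 = 0
Position 3: 7 × 16^3 = 7 × 4096 = 28672
Sum = 9 + 176 + 0 + 28672
= 28857


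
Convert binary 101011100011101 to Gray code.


Binary: 101011100011101
Gray code: G = B XOR (B >> 1)
B >> 1 = 010101110001110
101011100011101 XOR 010101110001110:
  1 XOR 0 = 1
  0 XOR 1 = 1
  1 XOR 0 = 1
  0 XOR 1 = 1
  1 XOR 0 = 1
  1 XOR 1 = 0
  1 XOR 1 = 0
  0 XOR 1 = 1
  0 XOR 0 = 0
  0 XOR 0 = 0
  1 XOR 0 = 1
  1 XOR 1 = 0
  1 XOR 1 = 0
  0 XOR 1 = 1
  1 XOR 0 = 1
= 111110010010011


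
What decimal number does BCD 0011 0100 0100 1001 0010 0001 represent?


Each 4-bit group → digit:
  0011 → 3
  0100 → 4
  0100 → 4
  1001 → 9
  0010 → 2
  0001 → 1
= 344921


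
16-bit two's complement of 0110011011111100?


Original: 0110011011111100
Step 1 - Invert all bits: 1001100100000011
Step 2 - Add 1: 1001100100000011 + 1
= 1001100100000100 (represents -26364)


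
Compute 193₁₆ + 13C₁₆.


Align and add column by column (LSB to MSB, each column mod 16 with carry):
  0193
+ 013C
  ----
  col 0: 3(3) + C(12) + 0 (carry in) = 15 → F(15), carry out 0
  col 1: 9(9) + 3(3) + 0 (carry in) = 12 → C(12), carry out 0
  col 2: 1(1) + 1(1) + 0 (carry in) = 2 → 2(2), carry out 0
  col 3: 0(0) + 0(0) + 0 (carry in) = 0 → 0(0), carry out 0
Reading digits MSB→LSB: 02CF
Strip leading zeros: 2CF
= 0x2CF


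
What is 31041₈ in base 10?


Positional values:
Position 0: 1 × 8^0 = 1
Position 1: 4 × 8^1 = 32
Position 2: 0 × 8^2 = 0
Position 3: 1 × 8^3 = 512
Position 4: 3 × 8^4 = 12288
Sum = 1 + 32 + 0 + 512 + 12288
= 12833


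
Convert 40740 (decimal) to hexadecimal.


Divide by 16 repeatedly:
40740 ÷ 16 = 2546 remainder 4 (4)
2546 ÷ 16 = 159 remainder 2 (2)
159 ÷ 16 = 9 remainder 15 (F)
9 ÷ 16 = 0 remainder 9 (9)
Reading remainders bottom-up:
= 0x9F24


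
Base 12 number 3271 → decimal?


Positional values (base 12):
  1 × 12^0 = 1 × 1 = 1
  7 × 12^1 = 7 × 12 = 84
  2 × 12^2 = 2 × 144 = 288
  3 × 12^3 = 3 × 1728 = 5184
Sum = 1 + 84 + 288 + 5184
= 5557


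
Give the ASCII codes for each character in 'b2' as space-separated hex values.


String: 'b2'  (2 characters)
Per-character ASCII lookup:
  'b': lowercase starts at 97: 'b' = 97 + 1 = 98 → 0x62
  '2': digits start at 48: '2' = 48 + 2 = 50 → 0x32
= 0x62 0x32


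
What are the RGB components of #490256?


Hex: #490256
R = 49₁₆ = 73
G = 02₁₆ = 2
B = 56₁₆ = 86
= RGB(73, 2, 86)


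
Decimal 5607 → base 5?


Divide by 5 repeatedly:
5607 ÷ 5 = 1121 remainder 2
1121 ÷ 5 = 224 remainder 1
224 ÷ 5 = 44 remainder 4
44 ÷ 5 = 8 remainder 4
8 ÷ 5 = 1 remainder 3
1 ÷ 5 = 0 remainder 1
Reading remainders bottom-up:
= 134412


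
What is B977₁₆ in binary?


Each hex digit → 4 binary bits:
  B = 1011
  9 = 1001
  7 = 0111
  7 = 0111
Concatenate: 1011 1001 0111 0111
= 1011100101110111


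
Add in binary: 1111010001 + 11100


Align and add column by column (LSB to MSB, carry propagating):
  01111010001
+ 00000011100
  -----------
  col 0: 1 + 0 + 0 (carry in) = 1 → bit 1, carry out 0
  col 1: 0 + 0 + 0 (carry in) = 0 → bit 0, carry out 0
  col 2: 0 + 1 + 0 (carry in) = 1 → bit 1, carry out 0
  col 3: 0 + 1 + 0 (carry in) = 1 → bit 1, carry out 0
  col 4: 1 + 1 + 0 (carry in) = 2 → bit 0, carry out 1
  col 5: 0 + 0 + 1 (carry in) = 1 → bit 1, carry out 0
  col 6: 1 + 0 + 0 (carry in) = 1 → bit 1, carry out 0
  col 7: 1 + 0 + 0 (carry in) = 1 → bit 1, carry out 0
  col 8: 1 + 0 + 0 (carry in) = 1 → bit 1, carry out 0
  col 9: 1 + 0 + 0 (carry in) = 1 → bit 1, carry out 0
  col 10: 0 + 0 + 0 (carry in) = 0 → bit 0, carry out 0
Reading bits MSB→LSB: 01111101101
Strip leading zeros: 1111101101
= 1111101101


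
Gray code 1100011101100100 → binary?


Gray code: 1100011101100100
MSB stays the same: 1
Each subsequent bit = prev_binary XOR current_gray:
  B[1] = 1 XOR 1 = 0
  B[2] = 0 XOR 0 = 0
  B[3] = 0 XOR 0 = 0
  B[4] = 0 XOR 0 = 0
  B[5] = 0 XOR 1 = 1
  B[6] = 1 XOR 1 = 0
  B[7] = 0 XOR 1 = 1
  B[8] = 1 XOR 0 = 1
  B[9] = 1 XOR 1 = 0
  B[10] = 0 XOR 1 = 1
  B[11] = 1 XOR 0 = 1
  B[12] = 1 XOR 0 = 1
  B[13] = 1 XOR 1 = 0
  B[14] = 0 XOR 0 = 0
  B[15] = 0 XOR 0 = 0
= 1000010110111000 (34232 decimal)


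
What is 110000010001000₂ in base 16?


Group into 4-bit nibbles: 0110000010001000
  0110 = 6
  0000 = 0
  1000 = 8
  1000 = 8
= 0x6088


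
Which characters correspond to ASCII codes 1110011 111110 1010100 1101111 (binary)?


Codes (binary): 1110011 111110 1010100 1101111
Per-code ASCII lookup:
  1110011 = 115  (range 97-122: lowercase, 115 - 97 = 18) → 's'
  111110 = 62  (special character) → '>'
  1010100 = 84  (range 65-90: uppercase, 84 - 65 = 19) → 'T'
  1101111 = 111  (range 97-122: lowercase, 111 - 97 = 14) → 'o'
= 's>To'


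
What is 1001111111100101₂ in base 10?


Positional values:
Bit 0: 1 × 2^0 = 1
Bit 2: 1 × 2^2 = 4
Bit 5: 1 × 2^5 = 32
Bit 6: 1 × 2^6 = 64
Bit 7: 1 × 2^7 = 128
Bit 8: 1 × 2^8 = 256
Bit 9: 1 × 2^9 = 512
Bit 10: 1 × 2^10 = 1024
Bit 11: 1 × 2^11 = 2048
Bit 12: 1 × 2^12 = 4096
Bit 15: 1 × 2^15 = 32768
Sum = 1 + 4 + 32 + 64 + 128 + 256 + 512 + 1024 + 2048 + 4096 + 32768
= 40933


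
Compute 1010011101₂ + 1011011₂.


Align and add column by column (LSB to MSB, carry propagating):
  01010011101
+ 00001011011
  -----------
  col 0: 1 + 1 + 0 (carry in) = 2 → bit 0, carry out 1
  col 1: 0 + 1 + 1 (carry in) = 2 → bit 0, carry out 1
  col 2: 1 + 0 + 1 (carry in) = 2 → bit 0, carry out 1
  col 3: 1 + 1 + 1 (carry in) = 3 → bit 1, carry out 1
  col 4: 1 + 1 + 1 (carry in) = 3 → bit 1, carry out 1
  col 5: 0 + 0 + 1 (carry in) = 1 → bit 1, carry out 0
  col 6: 0 + 1 + 0 (carry in) = 1 → bit 1, carry out 0
  col 7: 1 + 0 + 0 (carry in) = 1 → bit 1, carry out 0
  col 8: 0 + 0 + 0 (carry in) = 0 → bit 0, carry out 0
  col 9: 1 + 0 + 0 (carry in) = 1 → bit 1, carry out 0
  col 10: 0 + 0 + 0 (carry in) = 0 → bit 0, carry out 0
Reading bits MSB→LSB: 01011111000
Strip leading zeros: 1011111000
= 1011111000


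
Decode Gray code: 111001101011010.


Gray code: 111001101011010
MSB stays the same: 1
Each subsequent bit = prev_binary XOR current_gray:
  B[1] = 1 XOR 1 = 0
  B[2] = 0 XOR 1 = 1
  B[3] = 1 XOR 0 = 1
  B[4] = 1 XOR 0 = 1
  B[5] = 1 XOR 1 = 0
  B[6] = 0 XOR 1 = 1
  B[7] = 1 XOR 0 = 1
  B[8] = 1 XOR 1 = 0
  B[9] = 0 XOR 0 = 0
  B[10] = 0 XOR 1 = 1
  B[11] = 1 XOR 1 = 0
  B[12] = 0 XOR 0 = 0
  B[13] = 0 XOR 1 = 1
  B[14] = 1 XOR 0 = 1
= 101110110010011 (23955 decimal)


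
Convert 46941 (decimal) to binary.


Divide by 2 repeatedly:
46941 ÷ 2 = 23470 remainder 1
23470 ÷ 2 = 11735 remainder 0
11735 ÷ 2 = 5867 remainder 1
5867 ÷ 2 = 2933 remainder 1
2933 ÷ 2 = 1466 remainder 1
1466 ÷ 2 = 733 remainder 0
733 ÷ 2 = 366 remainder 1
366 ÷ 2 = 183 remainder 0
183 ÷ 2 = 91 remainder 1
91 ÷ 2 = 45 remainder 1
45 ÷ 2 = 22 remainder 1
22 ÷ 2 = 11 remainder 0
11 ÷ 2 = 5 remainder 1
5 ÷ 2 = 2 remainder 1
2 ÷ 2 = 1 remainder 0
1 ÷ 2 = 0 remainder 1
Reading remainders bottom-up:
= 1011011101011101


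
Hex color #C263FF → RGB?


Hex: #C263FF
R = C2₁₆ = 194
G = 63₁₆ = 99
B = FF₁₆ = 255
= RGB(194, 99, 255)


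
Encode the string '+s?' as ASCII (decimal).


String: '+s?'  (3 characters)
Per-character ASCII lookup:
  '+': special character: '+' = 43
  's': lowercase starts at 97: 's' = 97 + 18 = 115
  '?': special character: '?' = 63
= 43 115 63


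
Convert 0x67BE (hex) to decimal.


Positional values:
Position 0: E × 16^0 = 14 × 1 = 14
Position 1: B × 16^1 = 11 × 16 = 176
Position 2: 7 × 16^2 = 7 × 256 = 1792
Position 3: 6 × 16^3 = 6 × 4096 = 24576
Sum = 14 + 176 + 1792 + 24576
= 26558


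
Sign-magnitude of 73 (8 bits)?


Sign bit: 0 (positive)
Magnitude: 73 = 1001001
= 01001001


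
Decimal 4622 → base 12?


Divide by 12 repeatedly:
4622 ÷ 12 = 385 remainder 2
385 ÷ 12 = 32 remainder 1
32 ÷ 12 = 2 remainder 8
2 ÷ 12 = 0 remainder 2
Reading remainders bottom-up:
= 2812


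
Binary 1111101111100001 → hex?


Group into 4-bit nibbles: 1111101111100001
  1111 = F
  1011 = B
  1110 = E
  0001 = 1
= 0xFBE1


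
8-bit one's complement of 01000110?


Original: 01000110
Invert all bits:
  bit 0: 0 → 1
  bit 1: 1 → 0
  bit 2: 0 → 1
  bit 3: 0 → 1
  bit 4: 0 → 1
  bit 5: 1 → 0
  bit 6: 1 → 0
  bit 7: 0 → 1
= 10111001


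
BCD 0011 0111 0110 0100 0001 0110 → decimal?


Each 4-bit group → digit:
  0011 → 3
  0111 → 7
  0110 → 6
  0100 → 4
  0001 → 1
  0110 → 6
= 376416


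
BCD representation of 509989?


Each digit → 4-bit binary:
  5 → 0101
  0 → 0000
  9 → 1001
  9 → 1001
  8 → 1000
  9 → 1001
= 0101 0000 1001 1001 1000 1001


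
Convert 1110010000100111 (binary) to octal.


Group into 3-bit groups: 001110010000100111
  001 = 1
  110 = 6
  010 = 2
  000 = 0
  100 = 4
  111 = 7
= 0o162047


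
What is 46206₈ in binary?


Each octal digit → 3 binary bits:
  4 = 100
  6 = 110
  2 = 010
  0 = 000
  6 = 110
Concatenate: 100 110 010 000 110
= 100110010000110


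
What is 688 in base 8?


Divide by 8 repeatedly:
688 ÷ 8 = 86 remainder 0
86 ÷ 8 = 10 remainder 6
10 ÷ 8 = 1 remainder 2
1 ÷ 8 = 0 remainder 1
Reading remainders bottom-up:
= 0o1260


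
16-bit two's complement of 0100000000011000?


Original: 0100000000011000
Step 1 - Invert all bits: 1011111111100111
Step 2 - Add 1: 1011111111100111 + 1
= 1011111111101000 (represents -16408)


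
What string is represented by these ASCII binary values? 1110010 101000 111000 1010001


Codes (binary): 1110010 101000 111000 1010001
Per-code ASCII lookup:
  1110010 = 114  (range 97-122: lowercase, 114 - 97 = 17) → 'r'
  101000 = 40  (special character) → '('
  111000 = 56  (range 48-57: digits, 56 - 48 = 8) → '8'
  1010001 = 81  (range 65-90: uppercase, 81 - 65 = 16) → 'Q'
= 'r(8Q'


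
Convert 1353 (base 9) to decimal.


Positional values (base 9):
  3 × 9^0 = 3 × 1 = 3
  5 × 9^1 = 5 × 9 = 45
  3 × 9^2 = 3 × 81 = 243
  1 × 9^3 = 1 × 729 = 729
Sum = 3 + 45 + 243 + 729
= 1020


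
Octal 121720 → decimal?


Positional values:
Position 0: 0 × 8^0 = 0
Position 1: 2 × 8^1 = 16
Position 2: 7 × 8^2 = 448
Position 3: 1 × 8^3 = 512
Position 4: 2 × 8^4 = 8192
Position 5: 1 × 8^5 = 32768
Sum = 0 + 16 + 448 + 512 + 8192 + 32768
= 41936


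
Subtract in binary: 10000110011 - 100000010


Align and subtract column by column (LSB to MSB, borrowing when needed):
  10000110011
- 00100000010
  -----------
  col 0: (1 - 0 borrow-in) - 0 → 1 - 0 = 1, borrow out 0
  col 1: (1 - 0 borrow-in) - 1 → 1 - 1 = 0, borrow out 0
  col 2: (0 - 0 borrow-in) - 0 → 0 - 0 = 0, borrow out 0
  col 3: (0 - 0 borrow-in) - 0 → 0 - 0 = 0, borrow out 0
  col 4: (1 - 0 borrow-in) - 0 → 1 - 0 = 1, borrow out 0
  col 5: (1 - 0 borrow-in) - 0 → 1 - 0 = 1, borrow out 0
  col 6: (0 - 0 borrow-in) - 0 → 0 - 0 = 0, borrow out 0
  col 7: (0 - 0 borrow-in) - 0 → 0 - 0 = 0, borrow out 0
  col 8: (0 - 0 borrow-in) - 1 → borrow from next column: (0+2) - 1 = 1, borrow out 1
  col 9: (0 - 1 borrow-in) - 0 → borrow from next column: (-1+2) - 0 = 1, borrow out 1
  col 10: (1 - 1 borrow-in) - 0 → 0 - 0 = 0, borrow out 0
Reading bits MSB→LSB: 01100110001
Strip leading zeros: 1100110001
= 1100110001


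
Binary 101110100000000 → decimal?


Positional values:
Bit 8: 1 × 2^8 = 256
Bit 10: 1 × 2^10 = 1024
Bit 11: 1 × 2^11 = 2048
Bit 12: 1 × 2^12 = 4096
Bit 14: 1 × 2^14 = 16384
Sum = 256 + 1024 + 2048 + 4096 + 16384
= 23808


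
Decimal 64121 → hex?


Divide by 16 repeatedly:
64121 ÷ 16 = 4007 remainder 9 (9)
4007 ÷ 16 = 250 remainder 7 (7)
250 ÷ 16 = 15 remainder 10 (A)
15 ÷ 16 = 0 remainder 15 (F)
Reading remainders bottom-up:
= 0xFA79


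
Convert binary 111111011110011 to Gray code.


Binary: 111111011110011
Gray code: G = B XOR (B >> 1)
B >> 1 = 011111101111001
111111011110011 XOR 011111101111001:
  1 XOR 0 = 1
  1 XOR 1 = 0
  1 XOR 1 = 0
  1 XOR 1 = 0
  1 XOR 1 = 0
  1 XOR 1 = 0
  0 XOR 1 = 1
  1 XOR 0 = 1
  1 XOR 1 = 0
  1 XOR 1 = 0
  1 XOR 1 = 0
  0 XOR 1 = 1
  0 XOR 0 = 0
  1 XOR 0 = 1
  1 XOR 1 = 0
= 100000110001010


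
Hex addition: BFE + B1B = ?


Align and add column by column (LSB to MSB, each column mod 16 with carry):
  0BFE
+ 0B1B
  ----
  col 0: E(14) + B(11) + 0 (carry in) = 25 → 9(9), carry out 1
  col 1: F(15) + 1(1) + 1 (carry in) = 17 → 1(1), carry out 1
  col 2: B(11) + B(11) + 1 (carry in) = 23 → 7(7), carry out 1
  col 3: 0(0) + 0(0) + 1 (carry in) = 1 → 1(1), carry out 0
Reading digits MSB→LSB: 1719
Strip leading zeros: 1719
= 0x1719


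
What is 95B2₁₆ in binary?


Each hex digit → 4 binary bits:
  9 = 1001
  5 = 0101
  B = 1011
  2 = 0010
Concatenate: 1001 0101 1011 0010
= 1001010110110010


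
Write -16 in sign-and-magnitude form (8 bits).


Sign bit: 1 (negative)
Magnitude: 16 = 0010000
= 10010000


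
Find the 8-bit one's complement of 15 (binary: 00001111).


Original: 00001111
Invert all bits:
  bit 0: 0 → 1
  bit 1: 0 → 1
  bit 2: 0 → 1
  bit 3: 0 → 1
  bit 4: 1 → 0
  bit 5: 1 → 0
  bit 6: 1 → 0
  bit 7: 1 → 0
= 11110000


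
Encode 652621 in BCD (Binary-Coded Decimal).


Each digit → 4-bit binary:
  6 → 0110
  5 → 0101
  2 → 0010
  6 → 0110
  2 → 0010
  1 → 0001
= 0110 0101 0010 0110 0010 0001


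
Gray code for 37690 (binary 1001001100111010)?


Binary: 1001001100111010
Gray code: G = B XOR (B >> 1)
B >> 1 = 0100100110011101
1001001100111010 XOR 0100100110011101:
  1 XOR 0 = 1
  0 XOR 1 = 1
  0 XOR 0 = 0
  1 XOR 0 = 1
  0 XOR 1 = 1
  0 XOR 0 = 0
  1 XOR 0 = 1
  1 XOR 1 = 0
  0 XOR 1 = 1
  0 XOR 0 = 0
  1 XOR 0 = 1
  1 XOR 1 = 0
  1 XOR 1 = 0
  0 XOR 1 = 1
  1 XOR 0 = 1
  0 XOR 1 = 1
= 1101101010100111
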